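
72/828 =2/23 = 0.09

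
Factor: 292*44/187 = 1168/17 =2^4*17^( - 1)*73^1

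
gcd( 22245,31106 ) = 1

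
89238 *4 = 356952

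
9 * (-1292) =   -  11628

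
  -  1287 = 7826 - 9113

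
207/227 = 207/227 = 0.91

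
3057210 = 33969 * 90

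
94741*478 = 45286198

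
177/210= 59/70 =0.84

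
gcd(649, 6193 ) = 11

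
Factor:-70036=  -  2^2*17509^1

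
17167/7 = 2452 + 3/7 = 2452.43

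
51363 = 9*5707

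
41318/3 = 13772 + 2/3 = 13772.67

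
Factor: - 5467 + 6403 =2^3*3^2*13^1 = 936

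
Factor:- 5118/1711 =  - 2^1*3^1*29^( - 1 ) * 59^ ( - 1)*853^1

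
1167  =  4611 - 3444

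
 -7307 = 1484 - 8791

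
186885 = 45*4153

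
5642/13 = 434  =  434.00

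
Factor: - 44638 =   -  2^1*11^1*2029^1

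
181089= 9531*19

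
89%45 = 44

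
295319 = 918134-622815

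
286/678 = 143/339 = 0.42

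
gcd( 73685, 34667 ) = 1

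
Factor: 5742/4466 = 3^2 * 7^( - 1) =9/7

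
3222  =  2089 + 1133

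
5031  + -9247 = - 4216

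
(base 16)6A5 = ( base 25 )2i1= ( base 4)122211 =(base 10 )1701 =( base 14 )897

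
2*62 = 124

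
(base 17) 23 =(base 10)37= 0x25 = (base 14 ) 29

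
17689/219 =80+169/219 = 80.77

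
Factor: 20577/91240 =2^( - 3)*3^1*5^( - 1)*19^3 * 2281^(-1 ) 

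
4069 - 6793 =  - 2724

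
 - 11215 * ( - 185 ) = 2074775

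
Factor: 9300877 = 47^1*197891^1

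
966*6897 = 6662502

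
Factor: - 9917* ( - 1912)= 2^3*47^1*211^1*239^1 = 18961304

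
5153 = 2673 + 2480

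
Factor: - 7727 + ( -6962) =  - 37^1* 397^1 = - 14689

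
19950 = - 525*(-38)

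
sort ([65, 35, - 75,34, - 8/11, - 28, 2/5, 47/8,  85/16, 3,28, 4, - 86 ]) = [-86, - 75,-28, - 8/11, 2/5,3, 4, 85/16, 47/8,28, 34,35 , 65]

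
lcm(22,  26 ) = 286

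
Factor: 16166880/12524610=538896/417487 = 2^4*3^1*7^(  -  1 )*19^ (  -  1)*43^( - 1)*73^(-1)*103^1*  109^1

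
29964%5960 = 164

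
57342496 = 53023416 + 4319080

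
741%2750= 741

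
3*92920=278760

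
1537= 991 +546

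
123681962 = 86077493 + 37604469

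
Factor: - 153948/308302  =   - 76974/154151 = - 2^1 *3^1 * 139^(  -  1) * 1109^( - 1)*12829^1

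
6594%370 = 304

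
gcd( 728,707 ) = 7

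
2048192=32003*64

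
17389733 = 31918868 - 14529135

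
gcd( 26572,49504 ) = 364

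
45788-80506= - 34718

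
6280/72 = 785/9 = 87.22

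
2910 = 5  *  582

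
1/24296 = 1/24296=0.00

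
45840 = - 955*( - 48)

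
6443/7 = 6443/7 = 920.43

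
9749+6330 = 16079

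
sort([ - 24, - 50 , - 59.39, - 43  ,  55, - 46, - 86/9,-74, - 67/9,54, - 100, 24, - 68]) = [ - 100,-74, - 68, - 59.39, - 50, - 46, - 43,-24, - 86/9 , - 67/9,24,54, 55 ]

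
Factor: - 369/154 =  - 2^(  -  1)*3^2*7^(- 1 )*11^ (-1 )*41^1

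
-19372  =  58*( - 334 ) 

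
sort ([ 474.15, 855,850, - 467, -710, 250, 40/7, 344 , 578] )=[- 710, - 467, 40/7,250, 344,  474.15,  578,850, 855] 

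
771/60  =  12 + 17/20= 12.85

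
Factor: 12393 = 3^6*17^1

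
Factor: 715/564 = 2^( - 2)*3^( - 1 ) * 5^1*11^1  *13^1*47^ ( - 1)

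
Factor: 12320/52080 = 2^1*3^( - 1 )*11^1*31^ ( - 1) = 22/93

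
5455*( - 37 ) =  - 201835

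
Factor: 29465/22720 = 83/64  =  2^( - 6)*83^1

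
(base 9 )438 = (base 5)2414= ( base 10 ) 359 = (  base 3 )111022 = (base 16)167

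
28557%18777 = 9780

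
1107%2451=1107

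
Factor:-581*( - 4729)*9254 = 2^1*7^2*83^1*661^1 *4729^1= 25425818446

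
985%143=127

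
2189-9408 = - 7219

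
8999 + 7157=16156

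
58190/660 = 88 + 1/6 = 88.17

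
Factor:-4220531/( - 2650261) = 7^1 * 67^1*131^ ( - 1 )*8999^1*20231^( - 1 )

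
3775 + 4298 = 8073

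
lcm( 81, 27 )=81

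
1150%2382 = 1150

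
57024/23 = 2479 + 7/23 =2479.30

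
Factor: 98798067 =3^2 *17^1*  645739^1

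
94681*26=2461706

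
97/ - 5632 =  - 1+5535/5632 = -  0.02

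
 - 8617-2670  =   - 11287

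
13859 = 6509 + 7350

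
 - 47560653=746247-48306900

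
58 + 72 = 130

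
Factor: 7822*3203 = 2^1*3203^1*3911^1 = 25053866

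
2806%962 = 882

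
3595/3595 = 1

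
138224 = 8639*16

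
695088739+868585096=1563673835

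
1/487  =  1/487 = 0.00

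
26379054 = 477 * 55302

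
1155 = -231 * (-5 ) 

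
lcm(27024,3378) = 27024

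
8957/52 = 172 + 1/4=172.25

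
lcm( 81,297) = 891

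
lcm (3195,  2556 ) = 12780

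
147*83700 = 12303900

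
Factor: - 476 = - 2^2*  7^1 * 17^1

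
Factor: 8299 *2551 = 43^1*193^1*2551^1 = 21170749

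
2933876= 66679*44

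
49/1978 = 49/1978 = 0.02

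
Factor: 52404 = 2^2*3^1*11^1*397^1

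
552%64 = 40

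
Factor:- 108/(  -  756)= 1/7 = 7^( - 1 ) 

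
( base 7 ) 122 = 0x41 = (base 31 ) 23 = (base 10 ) 65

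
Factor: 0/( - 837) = 0 = 0^1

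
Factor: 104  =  2^3*13^1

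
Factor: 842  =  2^1*421^1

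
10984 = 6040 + 4944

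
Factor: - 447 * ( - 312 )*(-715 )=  - 99716760 =- 2^3*3^2*5^1*11^1 * 13^2*149^1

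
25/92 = 25/92 = 0.27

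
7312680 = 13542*540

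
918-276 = 642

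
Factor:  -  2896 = - 2^4*181^1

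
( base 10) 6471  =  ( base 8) 14507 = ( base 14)2503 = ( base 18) 11H9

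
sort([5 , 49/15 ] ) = [ 49/15,5 ]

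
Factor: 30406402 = 2^1*13^1*1169477^1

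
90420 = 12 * 7535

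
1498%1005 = 493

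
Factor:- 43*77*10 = - 2^1*5^1*7^1 * 11^1*43^1 = - 33110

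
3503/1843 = 1+1660/1843 = 1.90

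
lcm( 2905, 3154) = 110390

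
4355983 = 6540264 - 2184281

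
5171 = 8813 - 3642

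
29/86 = 29/86= 0.34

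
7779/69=2593/23=112.74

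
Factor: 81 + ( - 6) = 3^1*5^2 = 75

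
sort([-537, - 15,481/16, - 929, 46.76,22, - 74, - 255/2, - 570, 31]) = [ - 929 , - 570,- 537, - 255/2,-74, - 15,22,481/16, 31, 46.76] 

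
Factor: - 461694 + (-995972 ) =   -  1457666= - 2^1 * 7^1 * 104119^1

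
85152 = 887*96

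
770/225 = 154/45 = 3.42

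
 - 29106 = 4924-34030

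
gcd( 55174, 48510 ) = 98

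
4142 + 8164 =12306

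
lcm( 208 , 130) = 1040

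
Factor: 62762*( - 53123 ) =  - 2^1*7^2*4483^1*7589^1 = - 3334105726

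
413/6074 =413/6074 = 0.07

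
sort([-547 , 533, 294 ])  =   [ - 547, 294, 533]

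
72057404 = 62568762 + 9488642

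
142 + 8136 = 8278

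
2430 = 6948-4518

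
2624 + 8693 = 11317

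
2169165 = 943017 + 1226148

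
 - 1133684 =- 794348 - 339336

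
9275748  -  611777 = 8663971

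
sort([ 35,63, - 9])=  [-9,35,63]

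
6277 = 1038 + 5239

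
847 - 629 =218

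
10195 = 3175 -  - 7020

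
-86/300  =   - 1 +107/150 = - 0.29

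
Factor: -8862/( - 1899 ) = 14/3 = 2^1*3^(-1) * 7^1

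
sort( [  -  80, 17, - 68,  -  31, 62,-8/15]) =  [ - 80,-68, - 31,-8/15,17,62 ]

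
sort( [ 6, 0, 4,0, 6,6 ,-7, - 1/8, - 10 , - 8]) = [  -  10, - 8, - 7, - 1/8, 0,0,4 , 6, 6,6 ] 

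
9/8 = 9/8 =1.12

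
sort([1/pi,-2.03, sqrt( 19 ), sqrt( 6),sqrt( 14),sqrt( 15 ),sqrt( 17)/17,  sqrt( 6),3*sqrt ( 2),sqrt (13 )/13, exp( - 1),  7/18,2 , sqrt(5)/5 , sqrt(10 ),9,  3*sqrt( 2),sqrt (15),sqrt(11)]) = [ - 2.03,sqrt( 17)/17,sqrt( 13)/13, 1/pi,exp ( - 1), 7/18,sqrt( 5)/5,2,sqrt(6),sqrt( 6),sqrt ( 10),sqrt( 11 ),sqrt( 14),  sqrt ( 15),sqrt( 15),3 *sqrt( 2),3 * sqrt( 2 ), sqrt( 19),9]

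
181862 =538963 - 357101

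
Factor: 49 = 7^2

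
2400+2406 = 4806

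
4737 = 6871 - 2134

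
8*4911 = 39288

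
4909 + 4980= 9889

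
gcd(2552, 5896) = 88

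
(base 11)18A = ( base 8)333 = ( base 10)219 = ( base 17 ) cf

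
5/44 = 5/44 = 0.11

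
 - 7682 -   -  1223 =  - 6459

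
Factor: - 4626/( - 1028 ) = 9/2 = 2^( - 1) * 3^2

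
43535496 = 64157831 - 20622335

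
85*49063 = 4170355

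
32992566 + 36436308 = 69428874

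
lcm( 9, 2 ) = 18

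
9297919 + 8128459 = 17426378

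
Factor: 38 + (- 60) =-2^1*11^1 = - 22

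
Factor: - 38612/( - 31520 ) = 2^( - 3 )*5^( -1 ) *7^2 = 49/40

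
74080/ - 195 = -380 + 4/39=- 379.90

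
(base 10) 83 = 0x53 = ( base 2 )1010011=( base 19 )47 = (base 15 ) 58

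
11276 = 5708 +5568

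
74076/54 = 12346/9 = 1371.78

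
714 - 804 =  - 90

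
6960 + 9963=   16923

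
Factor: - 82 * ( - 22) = 2^2*11^1*41^1= 1804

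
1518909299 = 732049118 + 786860181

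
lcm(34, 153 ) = 306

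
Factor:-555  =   - 3^1*5^1*37^1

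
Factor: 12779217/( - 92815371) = -43^( - 1)*21803^( - 1 )*129083^1 = - 129083/937529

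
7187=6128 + 1059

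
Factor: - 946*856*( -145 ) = 2^4*5^1*11^1*29^1*43^1*107^1 = 117417520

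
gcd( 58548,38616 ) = 12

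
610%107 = 75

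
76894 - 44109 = 32785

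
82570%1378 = 1268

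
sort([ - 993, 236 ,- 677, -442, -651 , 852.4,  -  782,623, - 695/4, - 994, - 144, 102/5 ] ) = [ - 994,-993, - 782,  -  677,  -  651, -442,  -  695/4,  -  144, 102/5, 236, 623, 852.4 ]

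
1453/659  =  2 + 135/659 = 2.20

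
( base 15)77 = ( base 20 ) 5C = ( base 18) 64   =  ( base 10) 112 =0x70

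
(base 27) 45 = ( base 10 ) 113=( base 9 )135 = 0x71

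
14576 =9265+5311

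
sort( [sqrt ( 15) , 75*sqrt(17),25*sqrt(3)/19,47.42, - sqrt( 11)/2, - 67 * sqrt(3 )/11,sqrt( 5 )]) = [ - 67 * sqrt(3 )/11 , - sqrt(11) /2,sqrt( 5), 25  *sqrt(3 )/19,sqrt(15 ),  47.42, 75*sqrt( 17)]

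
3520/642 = 5 + 155/321  =  5.48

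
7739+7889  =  15628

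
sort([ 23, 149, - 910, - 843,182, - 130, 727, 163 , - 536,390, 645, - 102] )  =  [ - 910, - 843, - 536, - 130, - 102, 23,149, 163,182, 390, 645, 727 ] 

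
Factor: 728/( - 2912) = -2^(-2)=-1/4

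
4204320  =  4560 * 922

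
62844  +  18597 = 81441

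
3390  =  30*113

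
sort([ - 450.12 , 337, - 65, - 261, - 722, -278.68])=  [  -  722, - 450.12, - 278.68, - 261, - 65, 337]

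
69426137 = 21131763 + 48294374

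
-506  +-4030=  - 4536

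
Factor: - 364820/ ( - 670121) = 2^2*5^1*17^1*29^1*37^1*479^( - 1 ) * 1399^( - 1 ) 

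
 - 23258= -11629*2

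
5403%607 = 547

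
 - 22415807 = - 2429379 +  - 19986428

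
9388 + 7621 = 17009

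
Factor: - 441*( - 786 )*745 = 2^1 * 3^3 * 5^1 * 7^2*131^1*149^1 = 258236370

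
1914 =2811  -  897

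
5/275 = 1/55= 0.02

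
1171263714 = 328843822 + 842419892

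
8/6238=4/3119 =0.00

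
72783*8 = 582264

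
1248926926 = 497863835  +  751063091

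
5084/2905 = 5084/2905 = 1.75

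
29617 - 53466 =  - 23849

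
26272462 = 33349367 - 7076905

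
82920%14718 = 9330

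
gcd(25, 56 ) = 1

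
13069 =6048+7021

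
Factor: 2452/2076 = 613/519  =  3^ ( - 1 )*173^(-1 )*613^1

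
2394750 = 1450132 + 944618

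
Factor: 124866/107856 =991/856=2^(  -  3)*107^( - 1)*991^1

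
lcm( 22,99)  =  198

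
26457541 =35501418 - 9043877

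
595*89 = 52955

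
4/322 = 2/161=0.01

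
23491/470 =23491/470 = 49.98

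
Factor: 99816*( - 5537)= - 552681192 = - 2^3*3^1*7^2*113^1*4159^1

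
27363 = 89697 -62334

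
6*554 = 3324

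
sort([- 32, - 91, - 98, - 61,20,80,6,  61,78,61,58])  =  [  -  98 , -91, - 61, - 32, 6,20,58, 61,61,  78, 80]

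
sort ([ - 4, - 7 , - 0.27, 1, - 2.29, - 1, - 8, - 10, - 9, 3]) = [ - 10, - 9,-8 , - 7, - 4, - 2.29,  -  1, - 0.27,1,3]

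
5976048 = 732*8164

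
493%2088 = 493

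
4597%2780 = 1817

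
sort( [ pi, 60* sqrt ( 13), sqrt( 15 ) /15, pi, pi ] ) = [sqrt( 15)/15 , pi,pi, pi, 60  *sqrt( 13) ] 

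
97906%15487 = 4984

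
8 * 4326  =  34608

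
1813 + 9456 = 11269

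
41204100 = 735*56060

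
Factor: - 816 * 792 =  -646272 = - 2^7*3^3*11^1*17^1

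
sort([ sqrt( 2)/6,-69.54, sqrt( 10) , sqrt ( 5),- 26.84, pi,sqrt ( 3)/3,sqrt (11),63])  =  [  -  69.54, - 26.84,sqrt(2 )/6, sqrt( 3) /3, sqrt( 5),pi , sqrt(10 ),sqrt(11),63 ] 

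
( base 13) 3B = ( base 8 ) 62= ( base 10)50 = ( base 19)2C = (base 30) 1k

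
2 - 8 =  - 6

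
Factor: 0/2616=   0^1 = 0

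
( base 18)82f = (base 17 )928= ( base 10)2643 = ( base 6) 20123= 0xa53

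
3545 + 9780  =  13325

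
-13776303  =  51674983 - 65451286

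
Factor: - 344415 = -3^1*5^1 *22961^1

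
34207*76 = 2599732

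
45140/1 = 45140 = 45140.00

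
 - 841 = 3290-4131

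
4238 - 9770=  - 5532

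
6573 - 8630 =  - 2057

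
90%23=21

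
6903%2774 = 1355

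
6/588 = 1/98= 0.01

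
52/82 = 26/41 = 0.63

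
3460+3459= 6919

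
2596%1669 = 927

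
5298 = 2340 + 2958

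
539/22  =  49/2   =  24.50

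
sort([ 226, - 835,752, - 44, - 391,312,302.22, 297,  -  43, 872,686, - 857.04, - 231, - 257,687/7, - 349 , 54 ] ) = [ -857.04, - 835, - 391, - 349, - 257, - 231, - 44 , - 43, 54,687/7 , 226, 297,302.22,312, 686,752,  872] 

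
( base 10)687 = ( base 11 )575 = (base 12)493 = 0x2af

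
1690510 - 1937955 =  - 247445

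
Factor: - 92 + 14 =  - 2^1*3^1*13^1 =- 78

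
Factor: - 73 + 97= 2^3*3^1 = 24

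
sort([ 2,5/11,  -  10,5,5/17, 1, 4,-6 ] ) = [ - 10,-6,5/17,5/11,1 , 2, 4  ,  5]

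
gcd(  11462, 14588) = 1042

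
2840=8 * 355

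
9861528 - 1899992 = 7961536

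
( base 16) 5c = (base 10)92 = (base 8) 134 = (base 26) 3e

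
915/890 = 183/178=1.03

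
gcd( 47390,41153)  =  7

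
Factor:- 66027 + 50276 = -15751 = - 19^1*829^1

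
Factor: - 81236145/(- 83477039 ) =3^1 * 5^1*  5415743^1*83477039^(-1 ) 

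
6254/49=127 + 31/49 = 127.63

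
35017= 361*97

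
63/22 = 2 + 19/22 = 2.86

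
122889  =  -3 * ( - 40963)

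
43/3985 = 43/3985 = 0.01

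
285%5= 0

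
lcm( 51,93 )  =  1581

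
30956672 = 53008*584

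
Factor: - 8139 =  - 3^1*2713^1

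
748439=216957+531482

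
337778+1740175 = 2077953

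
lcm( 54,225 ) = 1350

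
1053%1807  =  1053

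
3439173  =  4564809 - 1125636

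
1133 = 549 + 584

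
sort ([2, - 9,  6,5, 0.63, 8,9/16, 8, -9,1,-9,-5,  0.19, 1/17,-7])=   [ - 9, - 9, - 9, - 7,-5, 1/17,0.19,9/16,0.63,1, 2,5,6,8,8]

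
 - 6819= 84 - 6903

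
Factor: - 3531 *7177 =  - 25341987 = - 3^1*11^1*107^1*7177^1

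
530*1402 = 743060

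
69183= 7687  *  9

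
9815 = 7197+2618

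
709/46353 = 709/46353  =  0.02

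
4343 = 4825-482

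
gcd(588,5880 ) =588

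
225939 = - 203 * (-1113)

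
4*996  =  3984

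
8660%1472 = 1300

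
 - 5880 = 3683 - 9563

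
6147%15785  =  6147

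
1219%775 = 444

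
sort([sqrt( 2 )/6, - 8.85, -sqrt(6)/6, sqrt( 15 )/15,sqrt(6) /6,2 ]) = [ - 8.85, - sqrt( 6 ) /6, sqrt( 2 )/6, sqrt(15 ) /15, sqrt( 6) /6, 2]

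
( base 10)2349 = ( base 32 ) 29d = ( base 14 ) bdb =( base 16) 92D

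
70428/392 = 17607/98=179.66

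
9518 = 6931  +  2587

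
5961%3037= 2924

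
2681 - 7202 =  - 4521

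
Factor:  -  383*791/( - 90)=2^( - 1)*3^( - 2) * 5^(-1)*7^1*113^1*383^1  =  302953/90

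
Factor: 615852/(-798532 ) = - 3^2*7^( - 1 )*19^( - 2)*79^(  -  1 )*17107^1 = -153963/199633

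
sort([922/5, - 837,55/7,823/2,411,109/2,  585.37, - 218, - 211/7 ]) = [ - 837,  -  218, - 211/7, 55/7,109/2, 922/5,  411,823/2,585.37 ] 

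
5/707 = 5/707 = 0.01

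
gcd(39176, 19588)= 19588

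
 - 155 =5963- 6118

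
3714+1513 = 5227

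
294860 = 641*460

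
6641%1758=1367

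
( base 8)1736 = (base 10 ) 990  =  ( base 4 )33132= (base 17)374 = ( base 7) 2613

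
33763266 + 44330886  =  78094152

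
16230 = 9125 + 7105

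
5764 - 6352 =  - 588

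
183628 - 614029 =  - 430401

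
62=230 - 168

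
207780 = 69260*3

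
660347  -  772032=-111685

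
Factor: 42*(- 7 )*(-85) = 24990= 2^1  *3^1 *5^1*7^2*17^1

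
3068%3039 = 29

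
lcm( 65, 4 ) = 260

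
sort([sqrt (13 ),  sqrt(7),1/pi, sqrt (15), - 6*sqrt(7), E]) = [- 6*sqrt (7),  1/pi,sqrt ( 7), E,  sqrt ( 13 ),sqrt( 15) ]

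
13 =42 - 29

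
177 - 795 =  - 618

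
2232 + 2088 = 4320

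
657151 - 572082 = 85069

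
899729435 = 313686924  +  586042511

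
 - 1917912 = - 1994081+76169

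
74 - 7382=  - 7308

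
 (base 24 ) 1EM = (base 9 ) 1247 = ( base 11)77a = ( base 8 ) 1646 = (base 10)934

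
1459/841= 1459/841= 1.73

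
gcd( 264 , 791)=1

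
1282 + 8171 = 9453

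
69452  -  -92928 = 162380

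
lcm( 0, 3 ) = 0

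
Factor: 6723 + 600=3^1*2441^1 = 7323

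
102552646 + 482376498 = 584929144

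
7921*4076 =32285996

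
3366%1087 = 105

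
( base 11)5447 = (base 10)7190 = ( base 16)1C16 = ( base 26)age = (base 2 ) 1110000010110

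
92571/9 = 30857/3= 10285.67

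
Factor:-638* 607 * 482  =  -2^2 * 11^1*29^1*241^1*607^1   =  - 186662212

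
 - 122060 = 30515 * ( - 4)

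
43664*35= 1528240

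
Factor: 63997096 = 2^3*7999637^1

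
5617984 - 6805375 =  - 1187391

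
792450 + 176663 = 969113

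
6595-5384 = 1211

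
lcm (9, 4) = 36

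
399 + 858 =1257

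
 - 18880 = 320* ( - 59)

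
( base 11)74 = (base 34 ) 2d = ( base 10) 81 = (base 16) 51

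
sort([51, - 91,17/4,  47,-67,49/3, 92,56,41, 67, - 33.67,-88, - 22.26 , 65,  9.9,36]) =[ -91,  -  88, - 67, -33.67, - 22.26,17/4  ,  9.9,49/3,36,41,  47,51, 56, 65,67,92 ]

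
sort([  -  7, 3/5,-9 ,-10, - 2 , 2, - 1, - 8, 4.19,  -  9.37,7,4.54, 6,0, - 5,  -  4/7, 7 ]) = [ - 10, - 9.37,  -  9, - 8,  -  7, - 5, - 2,- 1, - 4/7, 0,3/5,2, 4.19,4.54,6,7,7 ]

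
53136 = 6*8856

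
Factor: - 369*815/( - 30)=20049/2 = 2^( - 1) *3^1*41^1*163^1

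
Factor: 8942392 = 2^3*1117799^1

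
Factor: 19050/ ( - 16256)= - 75/64  =  - 2^( - 6) * 3^1*5^2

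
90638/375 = 90638/375 = 241.70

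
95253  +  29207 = 124460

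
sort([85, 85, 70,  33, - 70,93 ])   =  [ - 70, 33, 70, 85, 85, 93] 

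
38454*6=230724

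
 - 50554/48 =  - 25277/24  =  -  1053.21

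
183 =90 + 93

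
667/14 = 667/14 = 47.64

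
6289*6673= 41966497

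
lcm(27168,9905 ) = 950880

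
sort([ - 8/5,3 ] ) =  [ - 8/5, 3]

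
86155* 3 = 258465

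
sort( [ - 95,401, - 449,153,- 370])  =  [-449, - 370,  -  95,153, 401]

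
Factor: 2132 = 2^2*13^1*41^1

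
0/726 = 0 = 0.00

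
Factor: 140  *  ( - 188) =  - 2^4  *5^1*7^1*47^1 = - 26320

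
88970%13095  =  10400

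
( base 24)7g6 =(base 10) 4422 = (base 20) b12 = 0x1146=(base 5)120142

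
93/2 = 46 + 1/2  =  46.50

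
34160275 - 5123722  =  29036553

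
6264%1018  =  156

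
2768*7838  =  21695584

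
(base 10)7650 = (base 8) 16742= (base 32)7F2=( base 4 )1313202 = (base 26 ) B86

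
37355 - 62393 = - 25038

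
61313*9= 551817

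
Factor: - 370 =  - 2^1 *5^1*37^1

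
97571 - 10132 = 87439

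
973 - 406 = 567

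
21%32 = 21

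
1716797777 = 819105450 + 897692327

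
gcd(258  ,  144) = 6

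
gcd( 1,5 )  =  1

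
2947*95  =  279965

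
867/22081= 867/22081 = 0.04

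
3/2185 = 3/2185 = 0.00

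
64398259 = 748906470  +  -684508211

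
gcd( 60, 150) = 30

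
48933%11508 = 2901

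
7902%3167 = 1568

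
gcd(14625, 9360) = 585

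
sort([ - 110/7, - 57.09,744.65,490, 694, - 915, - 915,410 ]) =[ - 915,-915, - 57.09, - 110/7, 410,490, 694,744.65 ] 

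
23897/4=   23897/4  =  5974.25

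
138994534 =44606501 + 94388033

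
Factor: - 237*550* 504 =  - 65696400 = -2^4*3^3  *  5^2*7^1* 11^1 *79^1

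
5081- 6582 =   -  1501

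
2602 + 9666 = 12268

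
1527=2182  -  655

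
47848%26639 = 21209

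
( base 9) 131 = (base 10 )109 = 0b1101101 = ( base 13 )85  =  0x6D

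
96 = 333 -237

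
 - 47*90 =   -  4230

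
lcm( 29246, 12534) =87738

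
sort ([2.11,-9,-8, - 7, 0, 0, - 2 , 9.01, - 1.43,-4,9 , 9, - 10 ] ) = [  -  10 ,  -  9, - 8,-7 ,-4, -2,-1.43 , 0,0, 2.11, 9, 9, 9.01]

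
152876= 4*38219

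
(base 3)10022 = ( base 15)5E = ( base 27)38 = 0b1011001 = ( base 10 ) 89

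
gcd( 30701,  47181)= 1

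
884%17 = 0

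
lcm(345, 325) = 22425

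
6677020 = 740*9023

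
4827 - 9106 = -4279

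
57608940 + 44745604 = 102354544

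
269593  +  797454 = 1067047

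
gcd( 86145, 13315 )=5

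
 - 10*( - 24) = 240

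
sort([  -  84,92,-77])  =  [ - 84, - 77, 92 ]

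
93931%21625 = 7431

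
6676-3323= 3353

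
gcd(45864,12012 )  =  1092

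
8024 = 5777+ 2247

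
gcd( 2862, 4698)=54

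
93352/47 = 1986 + 10/47 = 1986.21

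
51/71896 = 51/71896 =0.00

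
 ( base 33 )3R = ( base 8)176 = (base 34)3O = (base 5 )1001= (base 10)126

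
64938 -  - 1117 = 66055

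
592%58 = 12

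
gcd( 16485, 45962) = 7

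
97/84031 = 97/84031=0.00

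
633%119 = 38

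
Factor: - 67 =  - 67^1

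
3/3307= 3/3307  =  0.00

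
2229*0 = 0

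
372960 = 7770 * 48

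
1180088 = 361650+818438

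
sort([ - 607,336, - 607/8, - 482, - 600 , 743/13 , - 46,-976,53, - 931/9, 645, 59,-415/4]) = [- 976, - 607,- 600,- 482, -415/4, -931/9,-607/8 , - 46,53 , 743/13 , 59, 336, 645 ]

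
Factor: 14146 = 2^1*11^1*643^1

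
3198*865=2766270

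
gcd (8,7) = 1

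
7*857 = 5999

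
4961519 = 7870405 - 2908886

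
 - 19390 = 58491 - 77881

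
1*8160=8160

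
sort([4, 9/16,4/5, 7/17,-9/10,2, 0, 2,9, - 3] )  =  [ - 3, - 9/10,  0,7/17, 9/16, 4/5,  2, 2 , 4, 9]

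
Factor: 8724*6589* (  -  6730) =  - 386856794280 = -2^3*3^1*5^1*11^1*599^1  *673^1*727^1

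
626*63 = 39438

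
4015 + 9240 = 13255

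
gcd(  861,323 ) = 1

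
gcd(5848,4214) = 86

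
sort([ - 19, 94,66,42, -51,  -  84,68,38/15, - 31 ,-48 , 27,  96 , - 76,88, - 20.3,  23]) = [ - 84,-76, - 51, - 48, - 31,-20.3,  -  19,38/15, 23,27,42,  66, 68,88, 94 , 96 ]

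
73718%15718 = 10846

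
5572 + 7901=13473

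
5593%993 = 628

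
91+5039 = 5130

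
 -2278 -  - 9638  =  7360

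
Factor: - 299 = -13^1* 23^1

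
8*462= 3696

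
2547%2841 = 2547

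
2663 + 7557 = 10220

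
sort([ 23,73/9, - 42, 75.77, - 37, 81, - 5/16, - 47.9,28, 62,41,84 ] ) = [ - 47.9, - 42, - 37, - 5/16 , 73/9, 23, 28, 41, 62,75.77,81, 84 ]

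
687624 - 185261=502363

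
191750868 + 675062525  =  866813393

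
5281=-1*(  -  5281 )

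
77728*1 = 77728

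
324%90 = 54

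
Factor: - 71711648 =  - 2^5*1009^1*2221^1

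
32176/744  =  43 +23/93= 43.25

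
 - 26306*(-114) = 2998884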